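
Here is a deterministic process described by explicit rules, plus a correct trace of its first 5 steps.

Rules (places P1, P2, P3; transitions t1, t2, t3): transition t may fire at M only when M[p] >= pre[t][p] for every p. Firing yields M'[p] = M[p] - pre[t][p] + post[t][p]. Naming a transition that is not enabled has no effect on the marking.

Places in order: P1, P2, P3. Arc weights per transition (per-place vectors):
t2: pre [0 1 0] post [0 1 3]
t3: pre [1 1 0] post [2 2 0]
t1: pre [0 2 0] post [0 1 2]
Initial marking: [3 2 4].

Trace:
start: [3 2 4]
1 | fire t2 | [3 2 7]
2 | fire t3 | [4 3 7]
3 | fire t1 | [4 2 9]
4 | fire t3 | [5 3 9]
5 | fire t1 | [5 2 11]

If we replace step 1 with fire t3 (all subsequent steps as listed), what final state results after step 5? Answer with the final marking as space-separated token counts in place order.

(re-executing from step 1 with the substitution; state before step 1: [3 2 4])
1 | fire t3 | [4 3 4]
2 | fire t3 | [5 4 4]
3 | fire t1 | [5 3 6]
4 | fire t3 | [6 4 6]
5 | fire t1 | [6 3 8]

6 3 8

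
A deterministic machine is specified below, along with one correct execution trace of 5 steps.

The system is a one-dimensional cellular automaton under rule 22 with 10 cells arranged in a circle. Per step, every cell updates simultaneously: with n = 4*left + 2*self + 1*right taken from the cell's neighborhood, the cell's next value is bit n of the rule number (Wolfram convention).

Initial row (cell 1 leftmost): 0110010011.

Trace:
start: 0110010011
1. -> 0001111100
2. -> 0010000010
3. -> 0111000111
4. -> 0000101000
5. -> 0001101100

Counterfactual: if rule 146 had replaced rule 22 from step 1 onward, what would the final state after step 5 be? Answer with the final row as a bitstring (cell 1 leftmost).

(re-executing steps 1..5 under rule 146; state before step 1: 0110010011)
1. -> 0001101100
2. -> 0010000010
3. -> 0101000101
4. -> 0000101000
5. -> 0001000100

0001000100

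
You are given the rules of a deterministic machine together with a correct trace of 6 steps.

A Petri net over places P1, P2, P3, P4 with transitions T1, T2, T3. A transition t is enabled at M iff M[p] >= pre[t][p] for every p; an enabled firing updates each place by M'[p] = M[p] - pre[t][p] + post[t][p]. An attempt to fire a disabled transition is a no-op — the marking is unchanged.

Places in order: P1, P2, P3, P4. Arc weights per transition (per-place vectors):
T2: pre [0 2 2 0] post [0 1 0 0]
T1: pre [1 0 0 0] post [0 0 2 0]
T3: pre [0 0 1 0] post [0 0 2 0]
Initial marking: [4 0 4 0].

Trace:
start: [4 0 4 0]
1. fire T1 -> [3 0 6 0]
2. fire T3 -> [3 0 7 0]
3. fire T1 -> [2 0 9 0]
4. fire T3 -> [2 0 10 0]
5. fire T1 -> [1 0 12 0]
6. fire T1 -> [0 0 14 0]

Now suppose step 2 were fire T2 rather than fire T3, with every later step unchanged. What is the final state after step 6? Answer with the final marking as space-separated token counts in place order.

0 0 13 0

(re-executing from step 2 with the substitution; state before step 2: [3 0 6 0])
2. fire T2 -> [3 0 6 0]
3. fire T1 -> [2 0 8 0]
4. fire T3 -> [2 0 9 0]
5. fire T1 -> [1 0 11 0]
6. fire T1 -> [0 0 13 0]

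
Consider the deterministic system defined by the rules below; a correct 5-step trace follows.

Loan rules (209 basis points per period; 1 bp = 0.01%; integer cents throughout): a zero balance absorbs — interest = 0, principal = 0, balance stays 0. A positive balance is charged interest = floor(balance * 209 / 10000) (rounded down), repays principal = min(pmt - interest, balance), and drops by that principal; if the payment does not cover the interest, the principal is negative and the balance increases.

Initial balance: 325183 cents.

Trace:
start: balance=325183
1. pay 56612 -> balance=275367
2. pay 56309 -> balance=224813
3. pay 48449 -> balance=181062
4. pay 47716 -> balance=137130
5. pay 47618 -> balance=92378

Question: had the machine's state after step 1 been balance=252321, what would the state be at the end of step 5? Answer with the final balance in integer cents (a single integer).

67343

state after step 1 := balance=252321
2. pay 56309 -> balance=201285
3. pay 48449 -> balance=157042
4. pay 47716 -> balance=112608
5. pay 47618 -> balance=67343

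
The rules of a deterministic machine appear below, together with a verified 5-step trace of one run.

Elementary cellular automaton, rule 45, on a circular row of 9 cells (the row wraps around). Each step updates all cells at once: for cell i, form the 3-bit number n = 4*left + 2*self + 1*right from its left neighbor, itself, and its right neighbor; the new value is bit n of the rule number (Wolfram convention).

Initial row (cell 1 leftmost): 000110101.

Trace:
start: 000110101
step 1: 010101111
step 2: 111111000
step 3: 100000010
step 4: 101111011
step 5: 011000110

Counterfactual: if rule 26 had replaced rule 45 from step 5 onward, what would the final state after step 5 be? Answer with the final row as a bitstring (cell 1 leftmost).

001000010

(re-executing step 5 under rule 26; state before step 5: 101111011)
step 5: 001000010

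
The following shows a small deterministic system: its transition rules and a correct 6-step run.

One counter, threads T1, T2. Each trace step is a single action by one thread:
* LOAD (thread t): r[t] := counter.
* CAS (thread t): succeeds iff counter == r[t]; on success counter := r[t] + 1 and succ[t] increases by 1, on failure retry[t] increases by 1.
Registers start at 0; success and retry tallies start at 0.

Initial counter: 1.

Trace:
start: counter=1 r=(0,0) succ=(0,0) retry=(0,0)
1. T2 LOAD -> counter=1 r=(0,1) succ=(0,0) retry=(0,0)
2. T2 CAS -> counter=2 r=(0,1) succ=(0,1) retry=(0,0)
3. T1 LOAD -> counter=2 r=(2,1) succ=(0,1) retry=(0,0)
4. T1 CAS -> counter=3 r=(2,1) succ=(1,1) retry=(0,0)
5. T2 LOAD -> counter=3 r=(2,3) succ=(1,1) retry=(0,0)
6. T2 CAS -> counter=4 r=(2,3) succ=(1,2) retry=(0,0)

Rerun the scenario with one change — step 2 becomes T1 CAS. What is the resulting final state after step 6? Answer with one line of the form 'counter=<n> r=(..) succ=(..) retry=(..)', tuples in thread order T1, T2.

counter=3 r=(1,2) succ=(1,1) retry=(1,0)

(re-executing from step 2 with the substitution; state before step 2: counter=1 r=(0,1) succ=(0,0) retry=(0,0))
2. T1 CAS -> counter=1 r=(0,1) succ=(0,0) retry=(1,0)
3. T1 LOAD -> counter=1 r=(1,1) succ=(0,0) retry=(1,0)
4. T1 CAS -> counter=2 r=(1,1) succ=(1,0) retry=(1,0)
5. T2 LOAD -> counter=2 r=(1,2) succ=(1,0) retry=(1,0)
6. T2 CAS -> counter=3 r=(1,2) succ=(1,1) retry=(1,0)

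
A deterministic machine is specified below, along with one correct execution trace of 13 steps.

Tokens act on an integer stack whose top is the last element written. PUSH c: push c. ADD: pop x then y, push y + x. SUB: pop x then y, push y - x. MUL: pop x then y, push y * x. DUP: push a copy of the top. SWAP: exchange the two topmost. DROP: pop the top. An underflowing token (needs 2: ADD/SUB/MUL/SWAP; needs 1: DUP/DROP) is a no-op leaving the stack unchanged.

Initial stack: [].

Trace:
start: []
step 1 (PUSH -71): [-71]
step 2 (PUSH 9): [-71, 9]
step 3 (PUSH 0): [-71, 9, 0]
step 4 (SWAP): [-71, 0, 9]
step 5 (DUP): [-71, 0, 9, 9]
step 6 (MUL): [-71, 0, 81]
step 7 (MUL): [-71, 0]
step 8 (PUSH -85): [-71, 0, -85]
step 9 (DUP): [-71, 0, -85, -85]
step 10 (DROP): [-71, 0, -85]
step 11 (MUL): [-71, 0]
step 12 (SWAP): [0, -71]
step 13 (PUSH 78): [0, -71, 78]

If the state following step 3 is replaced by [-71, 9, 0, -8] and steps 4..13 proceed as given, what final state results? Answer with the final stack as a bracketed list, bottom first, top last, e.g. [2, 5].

state after step 3 := [-71, 9, 0, -8]
step 4 (SWAP): [-71, 9, -8, 0]
step 5 (DUP): [-71, 9, -8, 0, 0]
step 6 (MUL): [-71, 9, -8, 0]
step 7 (MUL): [-71, 9, 0]
step 8 (PUSH -85): [-71, 9, 0, -85]
step 9 (DUP): [-71, 9, 0, -85, -85]
step 10 (DROP): [-71, 9, 0, -85]
step 11 (MUL): [-71, 9, 0]
step 12 (SWAP): [-71, 0, 9]
step 13 (PUSH 78): [-71, 0, 9, 78]

[-71, 0, 9, 78]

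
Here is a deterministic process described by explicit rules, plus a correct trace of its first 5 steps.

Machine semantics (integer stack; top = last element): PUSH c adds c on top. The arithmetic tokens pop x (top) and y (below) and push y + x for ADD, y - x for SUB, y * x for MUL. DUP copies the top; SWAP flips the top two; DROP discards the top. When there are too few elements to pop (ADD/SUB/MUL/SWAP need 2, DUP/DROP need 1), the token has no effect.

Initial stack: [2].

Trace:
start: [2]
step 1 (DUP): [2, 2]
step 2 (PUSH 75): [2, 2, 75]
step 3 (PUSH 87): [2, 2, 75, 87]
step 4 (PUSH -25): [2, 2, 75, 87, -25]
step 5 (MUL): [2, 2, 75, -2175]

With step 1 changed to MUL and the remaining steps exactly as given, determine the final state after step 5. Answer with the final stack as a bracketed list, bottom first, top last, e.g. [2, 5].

[2, 75, -2175]

(re-executing from step 1 with the substitution; state before step 1: [2])
step 1 (MUL): [2]
step 2 (PUSH 75): [2, 75]
step 3 (PUSH 87): [2, 75, 87]
step 4 (PUSH -25): [2, 75, 87, -25]
step 5 (MUL): [2, 75, -2175]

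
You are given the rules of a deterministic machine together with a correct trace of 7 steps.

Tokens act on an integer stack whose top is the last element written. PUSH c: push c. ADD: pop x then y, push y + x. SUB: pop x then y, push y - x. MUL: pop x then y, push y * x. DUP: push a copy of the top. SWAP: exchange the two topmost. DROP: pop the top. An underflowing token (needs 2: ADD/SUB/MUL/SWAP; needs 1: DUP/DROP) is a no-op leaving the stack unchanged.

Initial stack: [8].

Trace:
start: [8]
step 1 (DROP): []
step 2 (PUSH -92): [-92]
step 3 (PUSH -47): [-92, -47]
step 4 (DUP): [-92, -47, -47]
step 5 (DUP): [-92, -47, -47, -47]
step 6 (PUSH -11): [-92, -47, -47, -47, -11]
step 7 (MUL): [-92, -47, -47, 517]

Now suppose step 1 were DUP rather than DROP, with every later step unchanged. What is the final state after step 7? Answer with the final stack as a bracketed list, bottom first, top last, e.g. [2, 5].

[8, 8, -92, -47, -47, 517]

(re-executing from step 1 with the substitution; state before step 1: [8])
step 1 (DUP): [8, 8]
step 2 (PUSH -92): [8, 8, -92]
step 3 (PUSH -47): [8, 8, -92, -47]
step 4 (DUP): [8, 8, -92, -47, -47]
step 5 (DUP): [8, 8, -92, -47, -47, -47]
step 6 (PUSH -11): [8, 8, -92, -47, -47, -47, -11]
step 7 (MUL): [8, 8, -92, -47, -47, 517]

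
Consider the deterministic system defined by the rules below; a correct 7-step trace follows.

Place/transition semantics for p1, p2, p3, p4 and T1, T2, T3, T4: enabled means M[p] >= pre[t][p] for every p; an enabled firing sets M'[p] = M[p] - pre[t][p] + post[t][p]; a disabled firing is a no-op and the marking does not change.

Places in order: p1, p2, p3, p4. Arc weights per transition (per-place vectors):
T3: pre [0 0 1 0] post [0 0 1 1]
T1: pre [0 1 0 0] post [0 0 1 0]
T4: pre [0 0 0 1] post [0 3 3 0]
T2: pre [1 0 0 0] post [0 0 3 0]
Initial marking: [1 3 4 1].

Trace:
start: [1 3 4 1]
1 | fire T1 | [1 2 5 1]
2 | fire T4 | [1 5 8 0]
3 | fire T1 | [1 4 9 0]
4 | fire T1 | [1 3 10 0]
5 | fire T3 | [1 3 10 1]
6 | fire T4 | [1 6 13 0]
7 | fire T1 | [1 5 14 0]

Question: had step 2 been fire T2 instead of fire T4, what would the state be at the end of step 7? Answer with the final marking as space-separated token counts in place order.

(re-executing from step 2 with the substitution; state before step 2: [1 2 5 1])
2 | fire T2 | [0 2 8 1]
3 | fire T1 | [0 1 9 1]
4 | fire T1 | [0 0 10 1]
5 | fire T3 | [0 0 10 2]
6 | fire T4 | [0 3 13 1]
7 | fire T1 | [0 2 14 1]

0 2 14 1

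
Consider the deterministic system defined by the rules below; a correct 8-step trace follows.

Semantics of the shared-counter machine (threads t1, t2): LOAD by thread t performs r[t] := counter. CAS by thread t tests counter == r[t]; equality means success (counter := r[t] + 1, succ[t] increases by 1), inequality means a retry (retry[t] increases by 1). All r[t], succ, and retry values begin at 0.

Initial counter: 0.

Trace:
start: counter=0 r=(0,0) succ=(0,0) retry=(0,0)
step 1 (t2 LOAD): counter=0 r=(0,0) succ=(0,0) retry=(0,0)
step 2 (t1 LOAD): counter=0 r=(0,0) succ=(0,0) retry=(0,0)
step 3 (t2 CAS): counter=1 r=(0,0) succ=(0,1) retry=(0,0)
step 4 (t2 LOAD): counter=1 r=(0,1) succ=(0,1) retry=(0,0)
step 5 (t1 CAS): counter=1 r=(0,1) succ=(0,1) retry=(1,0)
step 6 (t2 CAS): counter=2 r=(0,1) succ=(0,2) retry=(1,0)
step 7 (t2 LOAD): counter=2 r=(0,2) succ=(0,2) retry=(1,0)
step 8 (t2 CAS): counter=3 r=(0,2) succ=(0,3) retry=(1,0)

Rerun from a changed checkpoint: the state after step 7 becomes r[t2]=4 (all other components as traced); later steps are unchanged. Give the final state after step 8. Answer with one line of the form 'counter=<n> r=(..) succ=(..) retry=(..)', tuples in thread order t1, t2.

state after step 7 := counter=2 r=(0,4) succ=(0,2) retry=(1,0)
step 8 (t2 CAS): counter=2 r=(0,4) succ=(0,2) retry=(1,1)

counter=2 r=(0,4) succ=(0,2) retry=(1,1)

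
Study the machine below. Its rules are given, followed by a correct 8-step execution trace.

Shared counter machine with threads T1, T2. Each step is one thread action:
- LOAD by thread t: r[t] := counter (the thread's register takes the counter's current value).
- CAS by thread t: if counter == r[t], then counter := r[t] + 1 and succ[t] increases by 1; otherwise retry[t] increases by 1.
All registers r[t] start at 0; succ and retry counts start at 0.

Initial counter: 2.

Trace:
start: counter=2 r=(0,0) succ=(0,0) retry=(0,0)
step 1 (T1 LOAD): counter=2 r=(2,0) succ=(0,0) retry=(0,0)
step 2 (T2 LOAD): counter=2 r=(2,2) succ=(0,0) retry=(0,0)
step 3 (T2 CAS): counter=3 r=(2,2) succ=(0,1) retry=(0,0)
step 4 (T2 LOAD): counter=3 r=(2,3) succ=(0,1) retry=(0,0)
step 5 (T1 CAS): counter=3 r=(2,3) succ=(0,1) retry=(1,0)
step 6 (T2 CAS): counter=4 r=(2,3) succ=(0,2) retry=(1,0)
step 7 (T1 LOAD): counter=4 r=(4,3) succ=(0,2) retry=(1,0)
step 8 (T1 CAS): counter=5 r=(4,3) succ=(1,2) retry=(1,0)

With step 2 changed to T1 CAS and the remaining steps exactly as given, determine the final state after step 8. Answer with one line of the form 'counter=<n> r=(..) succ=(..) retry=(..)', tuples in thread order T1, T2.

(re-executing from step 2 with the substitution; state before step 2: counter=2 r=(2,0) succ=(0,0) retry=(0,0))
step 2 (T1 CAS): counter=3 r=(2,0) succ=(1,0) retry=(0,0)
step 3 (T2 CAS): counter=3 r=(2,0) succ=(1,0) retry=(0,1)
step 4 (T2 LOAD): counter=3 r=(2,3) succ=(1,0) retry=(0,1)
step 5 (T1 CAS): counter=3 r=(2,3) succ=(1,0) retry=(1,1)
step 6 (T2 CAS): counter=4 r=(2,3) succ=(1,1) retry=(1,1)
step 7 (T1 LOAD): counter=4 r=(4,3) succ=(1,1) retry=(1,1)
step 8 (T1 CAS): counter=5 r=(4,3) succ=(2,1) retry=(1,1)

counter=5 r=(4,3) succ=(2,1) retry=(1,1)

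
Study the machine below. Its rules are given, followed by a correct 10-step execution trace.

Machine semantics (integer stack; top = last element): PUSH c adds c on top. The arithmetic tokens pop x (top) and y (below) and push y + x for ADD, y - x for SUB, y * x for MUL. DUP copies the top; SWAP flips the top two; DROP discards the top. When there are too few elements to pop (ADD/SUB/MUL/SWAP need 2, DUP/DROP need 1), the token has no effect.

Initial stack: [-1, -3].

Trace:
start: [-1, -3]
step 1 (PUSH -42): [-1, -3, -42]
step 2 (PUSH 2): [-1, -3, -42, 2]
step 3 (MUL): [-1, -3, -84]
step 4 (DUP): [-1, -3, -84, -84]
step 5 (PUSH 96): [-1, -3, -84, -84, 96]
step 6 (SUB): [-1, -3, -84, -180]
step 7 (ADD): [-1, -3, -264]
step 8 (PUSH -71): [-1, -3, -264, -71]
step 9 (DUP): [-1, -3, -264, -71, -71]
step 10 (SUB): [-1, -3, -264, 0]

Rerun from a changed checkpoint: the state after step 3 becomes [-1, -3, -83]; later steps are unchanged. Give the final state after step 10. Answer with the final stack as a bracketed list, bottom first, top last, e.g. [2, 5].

state after step 3 := [-1, -3, -83]
step 4 (DUP): [-1, -3, -83, -83]
step 5 (PUSH 96): [-1, -3, -83, -83, 96]
step 6 (SUB): [-1, -3, -83, -179]
step 7 (ADD): [-1, -3, -262]
step 8 (PUSH -71): [-1, -3, -262, -71]
step 9 (DUP): [-1, -3, -262, -71, -71]
step 10 (SUB): [-1, -3, -262, 0]

[-1, -3, -262, 0]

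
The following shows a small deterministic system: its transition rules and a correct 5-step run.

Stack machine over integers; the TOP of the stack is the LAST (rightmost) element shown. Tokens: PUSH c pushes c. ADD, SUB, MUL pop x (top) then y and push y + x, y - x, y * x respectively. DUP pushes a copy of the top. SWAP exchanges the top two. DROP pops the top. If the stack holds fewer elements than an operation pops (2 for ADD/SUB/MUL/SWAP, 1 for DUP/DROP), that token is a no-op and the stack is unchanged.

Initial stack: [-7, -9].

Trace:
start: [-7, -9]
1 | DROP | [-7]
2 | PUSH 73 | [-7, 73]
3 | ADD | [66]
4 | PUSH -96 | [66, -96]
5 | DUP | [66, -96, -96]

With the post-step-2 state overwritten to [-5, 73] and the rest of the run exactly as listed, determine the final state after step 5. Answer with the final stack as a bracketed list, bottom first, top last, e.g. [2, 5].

state after step 2 := [-5, 73]
3 | ADD | [68]
4 | PUSH -96 | [68, -96]
5 | DUP | [68, -96, -96]

[68, -96, -96]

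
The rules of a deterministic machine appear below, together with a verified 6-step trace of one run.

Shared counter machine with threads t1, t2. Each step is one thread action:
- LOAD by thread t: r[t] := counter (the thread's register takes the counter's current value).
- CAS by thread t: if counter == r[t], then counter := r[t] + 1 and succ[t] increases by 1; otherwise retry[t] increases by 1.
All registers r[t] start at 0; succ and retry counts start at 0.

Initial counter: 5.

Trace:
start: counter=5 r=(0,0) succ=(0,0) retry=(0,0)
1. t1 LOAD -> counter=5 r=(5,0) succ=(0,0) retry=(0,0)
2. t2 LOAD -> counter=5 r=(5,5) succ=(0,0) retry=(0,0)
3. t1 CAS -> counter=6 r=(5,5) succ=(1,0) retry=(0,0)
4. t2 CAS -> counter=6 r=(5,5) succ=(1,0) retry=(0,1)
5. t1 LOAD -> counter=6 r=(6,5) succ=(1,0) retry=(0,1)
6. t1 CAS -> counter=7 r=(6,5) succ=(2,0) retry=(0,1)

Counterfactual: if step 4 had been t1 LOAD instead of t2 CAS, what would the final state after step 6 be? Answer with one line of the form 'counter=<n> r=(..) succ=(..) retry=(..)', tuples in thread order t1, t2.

(re-executing from step 4 with the substitution; state before step 4: counter=6 r=(5,5) succ=(1,0) retry=(0,0))
4. t1 LOAD -> counter=6 r=(6,5) succ=(1,0) retry=(0,0)
5. t1 LOAD -> counter=6 r=(6,5) succ=(1,0) retry=(0,0)
6. t1 CAS -> counter=7 r=(6,5) succ=(2,0) retry=(0,0)

counter=7 r=(6,5) succ=(2,0) retry=(0,0)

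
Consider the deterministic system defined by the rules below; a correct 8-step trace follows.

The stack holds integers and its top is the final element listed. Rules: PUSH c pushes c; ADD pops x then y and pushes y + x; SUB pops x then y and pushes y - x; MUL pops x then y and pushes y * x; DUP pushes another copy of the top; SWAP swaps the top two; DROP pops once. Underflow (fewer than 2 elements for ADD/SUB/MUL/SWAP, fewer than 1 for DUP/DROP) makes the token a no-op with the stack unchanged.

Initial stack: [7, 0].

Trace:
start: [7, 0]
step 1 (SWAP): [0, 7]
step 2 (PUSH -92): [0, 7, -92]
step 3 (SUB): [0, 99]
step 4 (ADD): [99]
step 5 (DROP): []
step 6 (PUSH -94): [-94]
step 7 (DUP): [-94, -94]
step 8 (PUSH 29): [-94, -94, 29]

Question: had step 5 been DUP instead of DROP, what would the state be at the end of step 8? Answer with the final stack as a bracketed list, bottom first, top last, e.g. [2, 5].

(re-executing from step 5 with the substitution; state before step 5: [99])
step 5 (DUP): [99, 99]
step 6 (PUSH -94): [99, 99, -94]
step 7 (DUP): [99, 99, -94, -94]
step 8 (PUSH 29): [99, 99, -94, -94, 29]

[99, 99, -94, -94, 29]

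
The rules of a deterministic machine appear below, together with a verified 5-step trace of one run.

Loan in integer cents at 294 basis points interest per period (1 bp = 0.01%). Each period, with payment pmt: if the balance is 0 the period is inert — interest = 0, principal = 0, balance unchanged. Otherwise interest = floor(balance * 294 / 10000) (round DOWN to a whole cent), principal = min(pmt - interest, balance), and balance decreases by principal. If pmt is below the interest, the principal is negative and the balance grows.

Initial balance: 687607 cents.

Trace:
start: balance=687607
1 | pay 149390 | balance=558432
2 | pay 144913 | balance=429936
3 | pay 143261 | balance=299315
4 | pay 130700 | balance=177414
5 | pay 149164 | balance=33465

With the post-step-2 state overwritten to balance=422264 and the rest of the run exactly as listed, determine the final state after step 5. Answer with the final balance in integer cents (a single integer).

25096

state after step 2 := balance=422264
3 | pay 143261 | balance=291417
4 | pay 130700 | balance=169284
5 | pay 149164 | balance=25096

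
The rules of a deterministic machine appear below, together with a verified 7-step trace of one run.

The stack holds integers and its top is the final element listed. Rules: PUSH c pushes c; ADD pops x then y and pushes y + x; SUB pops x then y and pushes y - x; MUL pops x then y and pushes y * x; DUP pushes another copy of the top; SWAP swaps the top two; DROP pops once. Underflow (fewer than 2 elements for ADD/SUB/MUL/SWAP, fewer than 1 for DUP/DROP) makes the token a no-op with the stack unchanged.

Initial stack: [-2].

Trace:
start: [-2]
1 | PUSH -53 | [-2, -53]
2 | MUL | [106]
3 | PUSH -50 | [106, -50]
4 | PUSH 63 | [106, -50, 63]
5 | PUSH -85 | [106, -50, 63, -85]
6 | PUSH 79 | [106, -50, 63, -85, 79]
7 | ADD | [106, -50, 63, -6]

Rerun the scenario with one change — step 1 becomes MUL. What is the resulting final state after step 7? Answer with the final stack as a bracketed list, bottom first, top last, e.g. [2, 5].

(re-executing from step 1 with the substitution; state before step 1: [-2])
1 | MUL | [-2]
2 | MUL | [-2]
3 | PUSH -50 | [-2, -50]
4 | PUSH 63 | [-2, -50, 63]
5 | PUSH -85 | [-2, -50, 63, -85]
6 | PUSH 79 | [-2, -50, 63, -85, 79]
7 | ADD | [-2, -50, 63, -6]

[-2, -50, 63, -6]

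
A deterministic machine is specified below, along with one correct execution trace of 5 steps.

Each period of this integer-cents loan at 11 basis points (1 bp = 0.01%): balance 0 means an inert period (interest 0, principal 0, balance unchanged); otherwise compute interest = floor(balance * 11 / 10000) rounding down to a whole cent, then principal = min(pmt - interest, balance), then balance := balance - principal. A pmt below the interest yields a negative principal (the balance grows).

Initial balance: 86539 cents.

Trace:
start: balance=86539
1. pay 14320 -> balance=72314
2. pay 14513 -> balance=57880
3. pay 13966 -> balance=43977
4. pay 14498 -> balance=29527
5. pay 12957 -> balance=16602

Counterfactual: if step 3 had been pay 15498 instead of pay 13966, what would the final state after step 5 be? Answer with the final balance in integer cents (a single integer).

15066

(re-executing from step 3 with the substitution; state before step 3: balance=57880)
3. pay 15498 -> balance=42445
4. pay 14498 -> balance=27993
5. pay 12957 -> balance=15066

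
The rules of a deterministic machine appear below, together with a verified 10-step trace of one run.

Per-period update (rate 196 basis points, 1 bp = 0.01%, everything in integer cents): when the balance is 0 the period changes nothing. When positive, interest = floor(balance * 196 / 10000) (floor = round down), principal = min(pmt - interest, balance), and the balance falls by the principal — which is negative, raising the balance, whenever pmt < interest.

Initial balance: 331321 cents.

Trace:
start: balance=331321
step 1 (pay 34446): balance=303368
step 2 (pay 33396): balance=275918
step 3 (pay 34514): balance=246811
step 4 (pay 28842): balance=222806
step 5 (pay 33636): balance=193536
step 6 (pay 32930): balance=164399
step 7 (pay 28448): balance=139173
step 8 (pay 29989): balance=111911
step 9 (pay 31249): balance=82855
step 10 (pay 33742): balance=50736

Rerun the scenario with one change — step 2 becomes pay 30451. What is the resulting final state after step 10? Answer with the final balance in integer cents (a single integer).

(re-executing from step 2 with the substitution; state before step 2: balance=303368)
step 2 (pay 30451): balance=278863
step 3 (pay 34514): balance=249814
step 4 (pay 28842): balance=225868
step 5 (pay 33636): balance=196659
step 6 (pay 32930): balance=167583
step 7 (pay 28448): balance=142419
step 8 (pay 29989): balance=115221
step 9 (pay 31249): balance=86230
step 10 (pay 33742): balance=54178

54178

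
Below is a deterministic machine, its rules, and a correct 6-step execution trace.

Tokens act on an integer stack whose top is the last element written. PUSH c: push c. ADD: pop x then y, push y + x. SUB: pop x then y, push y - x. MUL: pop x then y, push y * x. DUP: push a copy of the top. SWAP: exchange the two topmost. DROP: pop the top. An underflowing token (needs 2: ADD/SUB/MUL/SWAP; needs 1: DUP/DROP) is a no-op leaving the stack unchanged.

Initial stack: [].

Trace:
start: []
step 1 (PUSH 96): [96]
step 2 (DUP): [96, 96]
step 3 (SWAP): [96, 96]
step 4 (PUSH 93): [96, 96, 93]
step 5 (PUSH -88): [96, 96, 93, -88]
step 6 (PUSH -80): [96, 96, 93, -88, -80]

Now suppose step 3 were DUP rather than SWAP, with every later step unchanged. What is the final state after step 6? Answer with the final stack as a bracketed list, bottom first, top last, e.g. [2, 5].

[96, 96, 96, 93, -88, -80]

(re-executing from step 3 with the substitution; state before step 3: [96, 96])
step 3 (DUP): [96, 96, 96]
step 4 (PUSH 93): [96, 96, 96, 93]
step 5 (PUSH -88): [96, 96, 96, 93, -88]
step 6 (PUSH -80): [96, 96, 96, 93, -88, -80]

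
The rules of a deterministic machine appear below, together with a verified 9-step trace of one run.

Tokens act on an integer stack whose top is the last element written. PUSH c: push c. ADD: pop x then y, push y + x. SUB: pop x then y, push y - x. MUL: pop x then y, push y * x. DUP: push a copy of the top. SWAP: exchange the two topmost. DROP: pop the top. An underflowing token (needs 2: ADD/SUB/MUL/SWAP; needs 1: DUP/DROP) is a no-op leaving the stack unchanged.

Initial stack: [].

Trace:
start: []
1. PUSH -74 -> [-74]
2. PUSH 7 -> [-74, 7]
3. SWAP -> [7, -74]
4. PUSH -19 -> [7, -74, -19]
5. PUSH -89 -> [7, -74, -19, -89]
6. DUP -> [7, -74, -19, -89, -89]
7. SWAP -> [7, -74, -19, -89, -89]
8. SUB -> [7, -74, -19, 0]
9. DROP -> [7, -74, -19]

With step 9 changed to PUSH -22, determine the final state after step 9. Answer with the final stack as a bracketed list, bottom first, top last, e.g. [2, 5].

[7, -74, -19, 0, -22]

(re-executing from step 9 with the substitution; state before step 9: [7, -74, -19, 0])
9. PUSH -22 -> [7, -74, -19, 0, -22]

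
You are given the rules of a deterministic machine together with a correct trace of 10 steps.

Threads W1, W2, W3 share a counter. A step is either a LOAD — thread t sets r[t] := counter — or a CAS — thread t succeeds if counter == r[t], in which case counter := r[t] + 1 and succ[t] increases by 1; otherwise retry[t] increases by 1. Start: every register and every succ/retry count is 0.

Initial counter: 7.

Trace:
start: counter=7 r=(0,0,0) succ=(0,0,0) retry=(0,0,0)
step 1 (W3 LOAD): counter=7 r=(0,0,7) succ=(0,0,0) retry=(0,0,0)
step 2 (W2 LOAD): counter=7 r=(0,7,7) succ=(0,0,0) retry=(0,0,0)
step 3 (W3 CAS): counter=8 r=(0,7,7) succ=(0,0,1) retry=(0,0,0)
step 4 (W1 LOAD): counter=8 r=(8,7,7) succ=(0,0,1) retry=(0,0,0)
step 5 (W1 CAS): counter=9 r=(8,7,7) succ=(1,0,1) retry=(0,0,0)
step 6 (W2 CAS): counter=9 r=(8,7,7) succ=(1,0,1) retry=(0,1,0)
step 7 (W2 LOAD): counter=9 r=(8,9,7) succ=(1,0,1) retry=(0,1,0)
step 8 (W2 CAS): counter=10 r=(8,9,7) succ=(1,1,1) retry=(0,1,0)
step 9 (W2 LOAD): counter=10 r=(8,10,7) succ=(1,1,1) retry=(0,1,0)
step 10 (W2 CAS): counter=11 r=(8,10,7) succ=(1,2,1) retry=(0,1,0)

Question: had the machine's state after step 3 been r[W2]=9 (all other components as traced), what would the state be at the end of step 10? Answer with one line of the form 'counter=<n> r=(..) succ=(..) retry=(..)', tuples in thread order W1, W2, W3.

counter=12 r=(8,11,7) succ=(1,3,1) retry=(0,0,0)

state after step 3 := counter=8 r=(0,9,7) succ=(0,0,1) retry=(0,0,0)
step 4 (W1 LOAD): counter=8 r=(8,9,7) succ=(0,0,1) retry=(0,0,0)
step 5 (W1 CAS): counter=9 r=(8,9,7) succ=(1,0,1) retry=(0,0,0)
step 6 (W2 CAS): counter=10 r=(8,9,7) succ=(1,1,1) retry=(0,0,0)
step 7 (W2 LOAD): counter=10 r=(8,10,7) succ=(1,1,1) retry=(0,0,0)
step 8 (W2 CAS): counter=11 r=(8,10,7) succ=(1,2,1) retry=(0,0,0)
step 9 (W2 LOAD): counter=11 r=(8,11,7) succ=(1,2,1) retry=(0,0,0)
step 10 (W2 CAS): counter=12 r=(8,11,7) succ=(1,3,1) retry=(0,0,0)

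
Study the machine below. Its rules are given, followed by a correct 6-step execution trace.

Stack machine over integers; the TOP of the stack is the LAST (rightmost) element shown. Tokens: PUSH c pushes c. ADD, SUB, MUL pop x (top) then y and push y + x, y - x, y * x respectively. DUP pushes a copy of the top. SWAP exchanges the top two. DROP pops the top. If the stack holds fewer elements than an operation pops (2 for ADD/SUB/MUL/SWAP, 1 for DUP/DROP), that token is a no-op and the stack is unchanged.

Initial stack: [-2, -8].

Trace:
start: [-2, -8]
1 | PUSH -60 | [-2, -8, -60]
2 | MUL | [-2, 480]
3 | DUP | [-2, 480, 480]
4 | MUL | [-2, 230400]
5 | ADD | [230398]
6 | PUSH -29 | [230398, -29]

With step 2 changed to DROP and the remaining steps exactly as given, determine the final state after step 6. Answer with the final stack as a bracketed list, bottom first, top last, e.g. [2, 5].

[62, -29]

(re-executing from step 2 with the substitution; state before step 2: [-2, -8, -60])
2 | DROP | [-2, -8]
3 | DUP | [-2, -8, -8]
4 | MUL | [-2, 64]
5 | ADD | [62]
6 | PUSH -29 | [62, -29]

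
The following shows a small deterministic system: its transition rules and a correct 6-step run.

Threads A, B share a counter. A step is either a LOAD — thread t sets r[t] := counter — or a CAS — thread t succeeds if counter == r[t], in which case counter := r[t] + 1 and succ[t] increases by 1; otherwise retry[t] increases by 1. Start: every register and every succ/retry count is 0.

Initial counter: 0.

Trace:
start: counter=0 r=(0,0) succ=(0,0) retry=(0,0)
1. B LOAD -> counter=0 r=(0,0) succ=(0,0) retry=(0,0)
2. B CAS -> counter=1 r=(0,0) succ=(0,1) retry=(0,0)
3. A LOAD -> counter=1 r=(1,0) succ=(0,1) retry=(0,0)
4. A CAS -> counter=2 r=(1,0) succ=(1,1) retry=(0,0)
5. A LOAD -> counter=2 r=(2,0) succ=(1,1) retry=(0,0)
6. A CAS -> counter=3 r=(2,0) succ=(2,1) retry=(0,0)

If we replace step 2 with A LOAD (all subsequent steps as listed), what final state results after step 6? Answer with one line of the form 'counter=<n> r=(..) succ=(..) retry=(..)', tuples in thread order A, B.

(re-executing from step 2 with the substitution; state before step 2: counter=0 r=(0,0) succ=(0,0) retry=(0,0))
2. A LOAD -> counter=0 r=(0,0) succ=(0,0) retry=(0,0)
3. A LOAD -> counter=0 r=(0,0) succ=(0,0) retry=(0,0)
4. A CAS -> counter=1 r=(0,0) succ=(1,0) retry=(0,0)
5. A LOAD -> counter=1 r=(1,0) succ=(1,0) retry=(0,0)
6. A CAS -> counter=2 r=(1,0) succ=(2,0) retry=(0,0)

counter=2 r=(1,0) succ=(2,0) retry=(0,0)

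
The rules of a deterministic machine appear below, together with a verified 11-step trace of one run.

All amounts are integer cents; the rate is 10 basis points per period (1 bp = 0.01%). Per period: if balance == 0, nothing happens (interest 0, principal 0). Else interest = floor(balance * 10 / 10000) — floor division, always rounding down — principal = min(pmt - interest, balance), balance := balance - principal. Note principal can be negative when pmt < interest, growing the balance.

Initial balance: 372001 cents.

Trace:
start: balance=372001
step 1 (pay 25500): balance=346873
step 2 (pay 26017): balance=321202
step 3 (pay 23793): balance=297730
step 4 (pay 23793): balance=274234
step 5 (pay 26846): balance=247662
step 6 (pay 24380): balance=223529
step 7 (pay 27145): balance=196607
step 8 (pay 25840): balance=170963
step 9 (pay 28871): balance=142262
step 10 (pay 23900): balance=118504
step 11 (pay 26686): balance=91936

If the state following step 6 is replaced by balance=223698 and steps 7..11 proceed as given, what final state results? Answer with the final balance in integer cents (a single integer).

92106

state after step 6 := balance=223698
step 7 (pay 27145): balance=196776
step 8 (pay 25840): balance=171132
step 9 (pay 28871): balance=142432
step 10 (pay 23900): balance=118674
step 11 (pay 26686): balance=92106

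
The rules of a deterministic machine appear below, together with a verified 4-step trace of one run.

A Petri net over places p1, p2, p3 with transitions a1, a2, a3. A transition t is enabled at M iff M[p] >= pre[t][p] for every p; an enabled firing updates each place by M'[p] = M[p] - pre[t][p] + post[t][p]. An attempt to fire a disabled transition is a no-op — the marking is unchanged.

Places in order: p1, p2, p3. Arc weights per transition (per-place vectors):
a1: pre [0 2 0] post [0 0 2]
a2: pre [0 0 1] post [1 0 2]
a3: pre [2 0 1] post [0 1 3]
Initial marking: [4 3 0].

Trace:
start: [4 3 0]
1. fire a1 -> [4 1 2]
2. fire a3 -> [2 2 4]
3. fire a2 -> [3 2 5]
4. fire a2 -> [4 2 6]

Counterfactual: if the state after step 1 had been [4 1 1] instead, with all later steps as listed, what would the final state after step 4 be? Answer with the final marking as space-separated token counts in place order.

state after step 1 := [4 1 1]
2. fire a3 -> [2 2 3]
3. fire a2 -> [3 2 4]
4. fire a2 -> [4 2 5]

4 2 5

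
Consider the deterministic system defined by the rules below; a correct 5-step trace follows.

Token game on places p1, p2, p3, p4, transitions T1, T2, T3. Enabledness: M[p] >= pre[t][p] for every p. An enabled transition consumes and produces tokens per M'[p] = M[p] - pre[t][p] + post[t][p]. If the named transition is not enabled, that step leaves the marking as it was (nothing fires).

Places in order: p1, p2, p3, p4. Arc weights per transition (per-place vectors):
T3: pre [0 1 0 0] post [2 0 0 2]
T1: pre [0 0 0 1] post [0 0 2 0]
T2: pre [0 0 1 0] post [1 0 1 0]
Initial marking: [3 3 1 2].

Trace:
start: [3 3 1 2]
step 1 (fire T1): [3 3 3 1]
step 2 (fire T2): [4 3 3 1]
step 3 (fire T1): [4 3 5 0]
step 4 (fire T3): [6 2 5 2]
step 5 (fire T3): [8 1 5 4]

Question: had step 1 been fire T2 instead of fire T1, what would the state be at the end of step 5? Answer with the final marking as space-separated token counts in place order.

9 1 3 5

(re-executing from step 1 with the substitution; state before step 1: [3 3 1 2])
step 1 (fire T2): [4 3 1 2]
step 2 (fire T2): [5 3 1 2]
step 3 (fire T1): [5 3 3 1]
step 4 (fire T3): [7 2 3 3]
step 5 (fire T3): [9 1 3 5]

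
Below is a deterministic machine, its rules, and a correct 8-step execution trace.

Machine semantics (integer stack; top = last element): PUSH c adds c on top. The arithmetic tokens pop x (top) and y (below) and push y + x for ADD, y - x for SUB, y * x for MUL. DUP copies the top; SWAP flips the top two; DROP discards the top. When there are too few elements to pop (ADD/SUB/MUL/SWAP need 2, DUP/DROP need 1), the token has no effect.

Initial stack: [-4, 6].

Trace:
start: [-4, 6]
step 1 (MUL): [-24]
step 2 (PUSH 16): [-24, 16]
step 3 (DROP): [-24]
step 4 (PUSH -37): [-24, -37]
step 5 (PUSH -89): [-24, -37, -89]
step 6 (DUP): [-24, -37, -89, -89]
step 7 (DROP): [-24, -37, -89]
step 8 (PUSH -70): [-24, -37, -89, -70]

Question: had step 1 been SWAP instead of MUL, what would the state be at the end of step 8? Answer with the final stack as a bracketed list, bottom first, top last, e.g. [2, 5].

[6, -4, -37, -89, -70]

(re-executing from step 1 with the substitution; state before step 1: [-4, 6])
step 1 (SWAP): [6, -4]
step 2 (PUSH 16): [6, -4, 16]
step 3 (DROP): [6, -4]
step 4 (PUSH -37): [6, -4, -37]
step 5 (PUSH -89): [6, -4, -37, -89]
step 6 (DUP): [6, -4, -37, -89, -89]
step 7 (DROP): [6, -4, -37, -89]
step 8 (PUSH -70): [6, -4, -37, -89, -70]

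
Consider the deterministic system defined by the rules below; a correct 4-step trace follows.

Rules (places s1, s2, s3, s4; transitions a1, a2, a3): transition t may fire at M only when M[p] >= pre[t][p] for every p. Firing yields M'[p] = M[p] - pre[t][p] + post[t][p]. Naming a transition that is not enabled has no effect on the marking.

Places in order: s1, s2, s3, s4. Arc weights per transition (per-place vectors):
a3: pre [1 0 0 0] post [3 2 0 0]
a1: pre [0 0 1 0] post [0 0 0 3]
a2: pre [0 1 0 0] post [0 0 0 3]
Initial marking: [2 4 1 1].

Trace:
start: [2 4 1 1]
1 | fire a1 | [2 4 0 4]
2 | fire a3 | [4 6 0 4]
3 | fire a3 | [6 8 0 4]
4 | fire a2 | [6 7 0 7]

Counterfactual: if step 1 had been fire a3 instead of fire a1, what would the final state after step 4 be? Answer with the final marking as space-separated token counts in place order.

8 9 1 4

(re-executing from step 1 with the substitution; state before step 1: [2 4 1 1])
1 | fire a3 | [4 6 1 1]
2 | fire a3 | [6 8 1 1]
3 | fire a3 | [8 10 1 1]
4 | fire a2 | [8 9 1 4]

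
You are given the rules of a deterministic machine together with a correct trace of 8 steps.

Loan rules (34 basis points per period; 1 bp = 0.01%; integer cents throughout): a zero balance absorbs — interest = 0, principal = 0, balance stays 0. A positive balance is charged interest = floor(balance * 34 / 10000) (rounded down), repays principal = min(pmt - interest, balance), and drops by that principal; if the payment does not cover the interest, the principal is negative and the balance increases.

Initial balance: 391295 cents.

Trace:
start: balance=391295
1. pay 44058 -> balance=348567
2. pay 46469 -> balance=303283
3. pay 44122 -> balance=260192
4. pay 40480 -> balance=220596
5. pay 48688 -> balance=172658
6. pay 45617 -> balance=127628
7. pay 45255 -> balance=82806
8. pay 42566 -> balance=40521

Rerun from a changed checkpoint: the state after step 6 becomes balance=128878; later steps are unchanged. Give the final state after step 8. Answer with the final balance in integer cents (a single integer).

41780

state after step 6 := balance=128878
7. pay 45255 -> balance=84061
8. pay 42566 -> balance=41780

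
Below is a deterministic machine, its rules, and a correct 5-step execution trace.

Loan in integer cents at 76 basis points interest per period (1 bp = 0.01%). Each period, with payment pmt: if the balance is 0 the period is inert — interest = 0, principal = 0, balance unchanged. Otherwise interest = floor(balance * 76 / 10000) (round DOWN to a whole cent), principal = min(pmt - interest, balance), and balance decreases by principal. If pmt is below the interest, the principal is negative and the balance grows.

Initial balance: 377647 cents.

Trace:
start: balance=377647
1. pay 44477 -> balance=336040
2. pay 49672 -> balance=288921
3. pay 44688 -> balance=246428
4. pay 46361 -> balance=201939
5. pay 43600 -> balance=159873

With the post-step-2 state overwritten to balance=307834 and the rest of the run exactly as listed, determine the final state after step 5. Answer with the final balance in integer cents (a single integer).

state after step 2 := balance=307834
3. pay 44688 -> balance=265485
4. pay 46361 -> balance=221141
5. pay 43600 -> balance=179221

179221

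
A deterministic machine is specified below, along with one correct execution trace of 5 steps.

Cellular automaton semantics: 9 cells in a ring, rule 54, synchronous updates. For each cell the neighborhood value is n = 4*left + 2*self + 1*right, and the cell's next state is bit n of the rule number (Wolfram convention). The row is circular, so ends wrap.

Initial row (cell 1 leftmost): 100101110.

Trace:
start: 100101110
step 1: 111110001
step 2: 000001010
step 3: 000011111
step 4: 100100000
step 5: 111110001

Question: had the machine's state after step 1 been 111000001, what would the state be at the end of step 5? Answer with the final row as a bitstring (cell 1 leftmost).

001011101

state after step 1 := 111000001
step 2: 000100010
step 3: 001110111
step 4: 110001000
step 5: 001011101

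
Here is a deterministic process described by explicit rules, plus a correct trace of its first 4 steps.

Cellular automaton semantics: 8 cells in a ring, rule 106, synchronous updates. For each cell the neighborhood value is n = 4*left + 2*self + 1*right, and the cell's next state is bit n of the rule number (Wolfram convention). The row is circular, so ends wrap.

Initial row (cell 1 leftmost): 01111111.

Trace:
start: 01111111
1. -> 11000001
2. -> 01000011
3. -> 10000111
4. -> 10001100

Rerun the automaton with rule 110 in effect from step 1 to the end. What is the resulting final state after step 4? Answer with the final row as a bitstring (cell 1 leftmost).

(re-executing steps 1..4 under rule 110; state before step 1: 01111111)
1. -> 11000001
2. -> 01000011
3. -> 11000111
4. -> 01001100

01001100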